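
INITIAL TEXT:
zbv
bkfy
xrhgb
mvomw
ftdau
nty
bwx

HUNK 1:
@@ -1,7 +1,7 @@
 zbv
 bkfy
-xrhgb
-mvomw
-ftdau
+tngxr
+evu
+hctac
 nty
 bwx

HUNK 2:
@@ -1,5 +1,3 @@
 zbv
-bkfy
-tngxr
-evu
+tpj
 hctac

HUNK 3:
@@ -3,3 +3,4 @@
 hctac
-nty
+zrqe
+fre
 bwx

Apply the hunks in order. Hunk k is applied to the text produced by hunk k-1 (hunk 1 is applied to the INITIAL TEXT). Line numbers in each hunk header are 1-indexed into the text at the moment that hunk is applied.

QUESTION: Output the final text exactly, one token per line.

Answer: zbv
tpj
hctac
zrqe
fre
bwx

Derivation:
Hunk 1: at line 1 remove [xrhgb,mvomw,ftdau] add [tngxr,evu,hctac] -> 7 lines: zbv bkfy tngxr evu hctac nty bwx
Hunk 2: at line 1 remove [bkfy,tngxr,evu] add [tpj] -> 5 lines: zbv tpj hctac nty bwx
Hunk 3: at line 3 remove [nty] add [zrqe,fre] -> 6 lines: zbv tpj hctac zrqe fre bwx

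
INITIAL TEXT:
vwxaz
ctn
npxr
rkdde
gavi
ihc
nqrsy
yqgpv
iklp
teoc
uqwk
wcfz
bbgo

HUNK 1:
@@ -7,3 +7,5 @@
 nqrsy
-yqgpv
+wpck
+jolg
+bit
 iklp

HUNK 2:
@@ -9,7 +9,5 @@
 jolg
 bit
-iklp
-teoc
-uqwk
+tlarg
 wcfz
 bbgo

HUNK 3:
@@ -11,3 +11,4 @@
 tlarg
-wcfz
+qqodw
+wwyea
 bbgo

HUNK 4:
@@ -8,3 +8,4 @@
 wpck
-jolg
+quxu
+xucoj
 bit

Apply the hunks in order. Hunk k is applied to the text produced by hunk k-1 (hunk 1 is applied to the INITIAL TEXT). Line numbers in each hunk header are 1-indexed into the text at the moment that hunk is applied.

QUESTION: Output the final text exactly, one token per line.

Hunk 1: at line 7 remove [yqgpv] add [wpck,jolg,bit] -> 15 lines: vwxaz ctn npxr rkdde gavi ihc nqrsy wpck jolg bit iklp teoc uqwk wcfz bbgo
Hunk 2: at line 9 remove [iklp,teoc,uqwk] add [tlarg] -> 13 lines: vwxaz ctn npxr rkdde gavi ihc nqrsy wpck jolg bit tlarg wcfz bbgo
Hunk 3: at line 11 remove [wcfz] add [qqodw,wwyea] -> 14 lines: vwxaz ctn npxr rkdde gavi ihc nqrsy wpck jolg bit tlarg qqodw wwyea bbgo
Hunk 4: at line 8 remove [jolg] add [quxu,xucoj] -> 15 lines: vwxaz ctn npxr rkdde gavi ihc nqrsy wpck quxu xucoj bit tlarg qqodw wwyea bbgo

Answer: vwxaz
ctn
npxr
rkdde
gavi
ihc
nqrsy
wpck
quxu
xucoj
bit
tlarg
qqodw
wwyea
bbgo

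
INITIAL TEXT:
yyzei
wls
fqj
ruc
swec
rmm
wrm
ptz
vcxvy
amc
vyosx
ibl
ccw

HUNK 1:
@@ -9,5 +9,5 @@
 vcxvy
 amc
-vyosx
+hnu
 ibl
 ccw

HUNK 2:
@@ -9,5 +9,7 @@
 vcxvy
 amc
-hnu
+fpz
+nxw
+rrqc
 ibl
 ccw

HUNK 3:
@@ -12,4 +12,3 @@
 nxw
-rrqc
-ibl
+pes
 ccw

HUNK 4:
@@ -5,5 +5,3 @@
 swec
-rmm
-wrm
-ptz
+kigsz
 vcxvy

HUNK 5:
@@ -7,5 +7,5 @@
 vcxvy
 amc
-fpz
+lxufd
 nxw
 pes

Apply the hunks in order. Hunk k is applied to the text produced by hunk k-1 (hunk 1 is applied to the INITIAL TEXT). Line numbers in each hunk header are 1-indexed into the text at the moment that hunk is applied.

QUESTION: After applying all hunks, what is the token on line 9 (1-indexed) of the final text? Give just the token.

Hunk 1: at line 9 remove [vyosx] add [hnu] -> 13 lines: yyzei wls fqj ruc swec rmm wrm ptz vcxvy amc hnu ibl ccw
Hunk 2: at line 9 remove [hnu] add [fpz,nxw,rrqc] -> 15 lines: yyzei wls fqj ruc swec rmm wrm ptz vcxvy amc fpz nxw rrqc ibl ccw
Hunk 3: at line 12 remove [rrqc,ibl] add [pes] -> 14 lines: yyzei wls fqj ruc swec rmm wrm ptz vcxvy amc fpz nxw pes ccw
Hunk 4: at line 5 remove [rmm,wrm,ptz] add [kigsz] -> 12 lines: yyzei wls fqj ruc swec kigsz vcxvy amc fpz nxw pes ccw
Hunk 5: at line 7 remove [fpz] add [lxufd] -> 12 lines: yyzei wls fqj ruc swec kigsz vcxvy amc lxufd nxw pes ccw
Final line 9: lxufd

Answer: lxufd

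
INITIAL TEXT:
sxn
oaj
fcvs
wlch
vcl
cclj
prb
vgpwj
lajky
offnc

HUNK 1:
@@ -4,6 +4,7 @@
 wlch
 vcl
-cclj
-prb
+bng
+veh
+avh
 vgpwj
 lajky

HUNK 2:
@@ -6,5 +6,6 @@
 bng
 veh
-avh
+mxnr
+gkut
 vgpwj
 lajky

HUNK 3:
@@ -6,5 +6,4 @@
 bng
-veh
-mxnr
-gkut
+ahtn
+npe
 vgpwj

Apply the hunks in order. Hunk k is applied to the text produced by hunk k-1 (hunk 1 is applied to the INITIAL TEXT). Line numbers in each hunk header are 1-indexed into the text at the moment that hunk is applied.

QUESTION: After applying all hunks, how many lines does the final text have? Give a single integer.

Answer: 11

Derivation:
Hunk 1: at line 4 remove [cclj,prb] add [bng,veh,avh] -> 11 lines: sxn oaj fcvs wlch vcl bng veh avh vgpwj lajky offnc
Hunk 2: at line 6 remove [avh] add [mxnr,gkut] -> 12 lines: sxn oaj fcvs wlch vcl bng veh mxnr gkut vgpwj lajky offnc
Hunk 3: at line 6 remove [veh,mxnr,gkut] add [ahtn,npe] -> 11 lines: sxn oaj fcvs wlch vcl bng ahtn npe vgpwj lajky offnc
Final line count: 11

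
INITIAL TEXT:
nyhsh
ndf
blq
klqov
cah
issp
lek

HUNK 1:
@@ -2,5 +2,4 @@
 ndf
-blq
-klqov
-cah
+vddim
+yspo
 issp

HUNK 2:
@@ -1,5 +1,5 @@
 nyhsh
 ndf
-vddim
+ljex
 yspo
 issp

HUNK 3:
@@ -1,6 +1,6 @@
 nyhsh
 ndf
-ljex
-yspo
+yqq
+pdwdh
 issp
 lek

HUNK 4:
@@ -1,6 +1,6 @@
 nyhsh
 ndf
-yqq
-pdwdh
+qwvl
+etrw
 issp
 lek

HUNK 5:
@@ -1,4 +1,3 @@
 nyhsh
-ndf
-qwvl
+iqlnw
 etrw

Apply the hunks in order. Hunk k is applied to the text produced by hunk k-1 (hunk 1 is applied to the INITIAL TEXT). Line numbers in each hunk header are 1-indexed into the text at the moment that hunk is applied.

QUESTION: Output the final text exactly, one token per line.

Hunk 1: at line 2 remove [blq,klqov,cah] add [vddim,yspo] -> 6 lines: nyhsh ndf vddim yspo issp lek
Hunk 2: at line 1 remove [vddim] add [ljex] -> 6 lines: nyhsh ndf ljex yspo issp lek
Hunk 3: at line 1 remove [ljex,yspo] add [yqq,pdwdh] -> 6 lines: nyhsh ndf yqq pdwdh issp lek
Hunk 4: at line 1 remove [yqq,pdwdh] add [qwvl,etrw] -> 6 lines: nyhsh ndf qwvl etrw issp lek
Hunk 5: at line 1 remove [ndf,qwvl] add [iqlnw] -> 5 lines: nyhsh iqlnw etrw issp lek

Answer: nyhsh
iqlnw
etrw
issp
lek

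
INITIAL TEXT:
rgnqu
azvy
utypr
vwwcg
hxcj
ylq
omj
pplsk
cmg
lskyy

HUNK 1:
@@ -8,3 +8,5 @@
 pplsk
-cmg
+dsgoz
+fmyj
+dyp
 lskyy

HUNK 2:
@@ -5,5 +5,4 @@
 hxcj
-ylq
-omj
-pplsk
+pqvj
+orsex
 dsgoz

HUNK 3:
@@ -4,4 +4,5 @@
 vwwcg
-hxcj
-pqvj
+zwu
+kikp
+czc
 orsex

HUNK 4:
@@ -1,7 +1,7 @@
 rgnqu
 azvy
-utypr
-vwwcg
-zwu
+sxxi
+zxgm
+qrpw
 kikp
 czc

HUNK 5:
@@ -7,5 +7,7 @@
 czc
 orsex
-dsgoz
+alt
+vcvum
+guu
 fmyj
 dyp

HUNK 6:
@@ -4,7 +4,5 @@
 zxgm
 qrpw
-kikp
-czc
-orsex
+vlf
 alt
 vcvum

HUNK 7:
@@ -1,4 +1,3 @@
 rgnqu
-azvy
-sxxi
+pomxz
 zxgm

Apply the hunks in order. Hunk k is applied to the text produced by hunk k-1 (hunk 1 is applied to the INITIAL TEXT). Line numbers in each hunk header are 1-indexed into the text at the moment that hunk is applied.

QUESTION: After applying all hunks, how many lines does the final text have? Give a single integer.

Answer: 11

Derivation:
Hunk 1: at line 8 remove [cmg] add [dsgoz,fmyj,dyp] -> 12 lines: rgnqu azvy utypr vwwcg hxcj ylq omj pplsk dsgoz fmyj dyp lskyy
Hunk 2: at line 5 remove [ylq,omj,pplsk] add [pqvj,orsex] -> 11 lines: rgnqu azvy utypr vwwcg hxcj pqvj orsex dsgoz fmyj dyp lskyy
Hunk 3: at line 4 remove [hxcj,pqvj] add [zwu,kikp,czc] -> 12 lines: rgnqu azvy utypr vwwcg zwu kikp czc orsex dsgoz fmyj dyp lskyy
Hunk 4: at line 1 remove [utypr,vwwcg,zwu] add [sxxi,zxgm,qrpw] -> 12 lines: rgnqu azvy sxxi zxgm qrpw kikp czc orsex dsgoz fmyj dyp lskyy
Hunk 5: at line 7 remove [dsgoz] add [alt,vcvum,guu] -> 14 lines: rgnqu azvy sxxi zxgm qrpw kikp czc orsex alt vcvum guu fmyj dyp lskyy
Hunk 6: at line 4 remove [kikp,czc,orsex] add [vlf] -> 12 lines: rgnqu azvy sxxi zxgm qrpw vlf alt vcvum guu fmyj dyp lskyy
Hunk 7: at line 1 remove [azvy,sxxi] add [pomxz] -> 11 lines: rgnqu pomxz zxgm qrpw vlf alt vcvum guu fmyj dyp lskyy
Final line count: 11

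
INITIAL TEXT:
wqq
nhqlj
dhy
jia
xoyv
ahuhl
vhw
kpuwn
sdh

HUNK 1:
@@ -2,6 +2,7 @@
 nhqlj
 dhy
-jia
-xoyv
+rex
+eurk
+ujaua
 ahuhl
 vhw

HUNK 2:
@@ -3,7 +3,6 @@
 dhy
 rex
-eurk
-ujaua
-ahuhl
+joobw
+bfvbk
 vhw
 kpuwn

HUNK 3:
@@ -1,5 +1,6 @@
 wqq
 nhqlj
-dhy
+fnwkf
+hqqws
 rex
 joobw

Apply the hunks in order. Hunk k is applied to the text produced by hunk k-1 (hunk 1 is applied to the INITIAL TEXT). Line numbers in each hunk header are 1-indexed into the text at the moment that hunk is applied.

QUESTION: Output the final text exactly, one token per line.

Hunk 1: at line 2 remove [jia,xoyv] add [rex,eurk,ujaua] -> 10 lines: wqq nhqlj dhy rex eurk ujaua ahuhl vhw kpuwn sdh
Hunk 2: at line 3 remove [eurk,ujaua,ahuhl] add [joobw,bfvbk] -> 9 lines: wqq nhqlj dhy rex joobw bfvbk vhw kpuwn sdh
Hunk 3: at line 1 remove [dhy] add [fnwkf,hqqws] -> 10 lines: wqq nhqlj fnwkf hqqws rex joobw bfvbk vhw kpuwn sdh

Answer: wqq
nhqlj
fnwkf
hqqws
rex
joobw
bfvbk
vhw
kpuwn
sdh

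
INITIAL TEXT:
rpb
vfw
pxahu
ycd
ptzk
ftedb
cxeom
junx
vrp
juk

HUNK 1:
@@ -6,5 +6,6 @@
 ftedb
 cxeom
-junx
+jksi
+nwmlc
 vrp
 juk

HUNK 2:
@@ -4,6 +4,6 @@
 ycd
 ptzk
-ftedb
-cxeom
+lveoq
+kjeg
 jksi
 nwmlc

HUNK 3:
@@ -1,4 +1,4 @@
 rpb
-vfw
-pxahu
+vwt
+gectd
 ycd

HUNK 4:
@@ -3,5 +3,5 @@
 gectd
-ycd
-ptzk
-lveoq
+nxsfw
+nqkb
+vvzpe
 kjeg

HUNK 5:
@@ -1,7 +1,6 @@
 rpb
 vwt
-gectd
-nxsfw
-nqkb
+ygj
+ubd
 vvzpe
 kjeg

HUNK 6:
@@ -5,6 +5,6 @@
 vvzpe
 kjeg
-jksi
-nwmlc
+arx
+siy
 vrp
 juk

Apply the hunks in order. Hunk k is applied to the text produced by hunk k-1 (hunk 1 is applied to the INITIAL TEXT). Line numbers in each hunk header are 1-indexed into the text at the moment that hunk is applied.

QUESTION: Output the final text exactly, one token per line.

Answer: rpb
vwt
ygj
ubd
vvzpe
kjeg
arx
siy
vrp
juk

Derivation:
Hunk 1: at line 6 remove [junx] add [jksi,nwmlc] -> 11 lines: rpb vfw pxahu ycd ptzk ftedb cxeom jksi nwmlc vrp juk
Hunk 2: at line 4 remove [ftedb,cxeom] add [lveoq,kjeg] -> 11 lines: rpb vfw pxahu ycd ptzk lveoq kjeg jksi nwmlc vrp juk
Hunk 3: at line 1 remove [vfw,pxahu] add [vwt,gectd] -> 11 lines: rpb vwt gectd ycd ptzk lveoq kjeg jksi nwmlc vrp juk
Hunk 4: at line 3 remove [ycd,ptzk,lveoq] add [nxsfw,nqkb,vvzpe] -> 11 lines: rpb vwt gectd nxsfw nqkb vvzpe kjeg jksi nwmlc vrp juk
Hunk 5: at line 1 remove [gectd,nxsfw,nqkb] add [ygj,ubd] -> 10 lines: rpb vwt ygj ubd vvzpe kjeg jksi nwmlc vrp juk
Hunk 6: at line 5 remove [jksi,nwmlc] add [arx,siy] -> 10 lines: rpb vwt ygj ubd vvzpe kjeg arx siy vrp juk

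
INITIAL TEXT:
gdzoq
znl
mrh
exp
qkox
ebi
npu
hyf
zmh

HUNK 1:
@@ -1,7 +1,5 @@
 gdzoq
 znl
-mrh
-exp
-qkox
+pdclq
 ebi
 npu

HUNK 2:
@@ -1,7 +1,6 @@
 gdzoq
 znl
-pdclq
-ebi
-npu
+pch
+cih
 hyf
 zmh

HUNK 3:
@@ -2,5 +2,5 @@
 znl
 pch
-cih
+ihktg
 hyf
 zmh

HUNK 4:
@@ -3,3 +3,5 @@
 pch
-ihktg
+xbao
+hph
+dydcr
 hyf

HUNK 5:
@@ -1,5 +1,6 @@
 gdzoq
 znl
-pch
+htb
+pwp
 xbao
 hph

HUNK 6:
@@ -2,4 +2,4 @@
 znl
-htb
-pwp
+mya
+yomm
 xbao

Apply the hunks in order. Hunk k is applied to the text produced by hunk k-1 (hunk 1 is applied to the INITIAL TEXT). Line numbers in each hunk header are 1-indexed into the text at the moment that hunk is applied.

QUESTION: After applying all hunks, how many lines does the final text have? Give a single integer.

Hunk 1: at line 1 remove [mrh,exp,qkox] add [pdclq] -> 7 lines: gdzoq znl pdclq ebi npu hyf zmh
Hunk 2: at line 1 remove [pdclq,ebi,npu] add [pch,cih] -> 6 lines: gdzoq znl pch cih hyf zmh
Hunk 3: at line 2 remove [cih] add [ihktg] -> 6 lines: gdzoq znl pch ihktg hyf zmh
Hunk 4: at line 3 remove [ihktg] add [xbao,hph,dydcr] -> 8 lines: gdzoq znl pch xbao hph dydcr hyf zmh
Hunk 5: at line 1 remove [pch] add [htb,pwp] -> 9 lines: gdzoq znl htb pwp xbao hph dydcr hyf zmh
Hunk 6: at line 2 remove [htb,pwp] add [mya,yomm] -> 9 lines: gdzoq znl mya yomm xbao hph dydcr hyf zmh
Final line count: 9

Answer: 9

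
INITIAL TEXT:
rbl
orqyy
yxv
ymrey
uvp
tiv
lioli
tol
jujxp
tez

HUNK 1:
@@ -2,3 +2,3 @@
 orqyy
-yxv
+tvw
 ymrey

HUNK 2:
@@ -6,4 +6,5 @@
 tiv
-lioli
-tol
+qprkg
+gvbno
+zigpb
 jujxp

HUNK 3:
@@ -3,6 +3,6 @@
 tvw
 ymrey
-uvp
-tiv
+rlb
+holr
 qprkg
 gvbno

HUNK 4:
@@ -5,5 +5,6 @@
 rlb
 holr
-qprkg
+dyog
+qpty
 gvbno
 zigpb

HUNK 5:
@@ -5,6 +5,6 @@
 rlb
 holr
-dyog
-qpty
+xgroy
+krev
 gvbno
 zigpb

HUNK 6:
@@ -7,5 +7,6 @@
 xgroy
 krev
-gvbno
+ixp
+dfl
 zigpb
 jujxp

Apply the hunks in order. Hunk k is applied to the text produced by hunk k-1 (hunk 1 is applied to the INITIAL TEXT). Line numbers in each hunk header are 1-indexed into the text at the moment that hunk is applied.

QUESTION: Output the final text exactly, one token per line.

Hunk 1: at line 2 remove [yxv] add [tvw] -> 10 lines: rbl orqyy tvw ymrey uvp tiv lioli tol jujxp tez
Hunk 2: at line 6 remove [lioli,tol] add [qprkg,gvbno,zigpb] -> 11 lines: rbl orqyy tvw ymrey uvp tiv qprkg gvbno zigpb jujxp tez
Hunk 3: at line 3 remove [uvp,tiv] add [rlb,holr] -> 11 lines: rbl orqyy tvw ymrey rlb holr qprkg gvbno zigpb jujxp tez
Hunk 4: at line 5 remove [qprkg] add [dyog,qpty] -> 12 lines: rbl orqyy tvw ymrey rlb holr dyog qpty gvbno zigpb jujxp tez
Hunk 5: at line 5 remove [dyog,qpty] add [xgroy,krev] -> 12 lines: rbl orqyy tvw ymrey rlb holr xgroy krev gvbno zigpb jujxp tez
Hunk 6: at line 7 remove [gvbno] add [ixp,dfl] -> 13 lines: rbl orqyy tvw ymrey rlb holr xgroy krev ixp dfl zigpb jujxp tez

Answer: rbl
orqyy
tvw
ymrey
rlb
holr
xgroy
krev
ixp
dfl
zigpb
jujxp
tez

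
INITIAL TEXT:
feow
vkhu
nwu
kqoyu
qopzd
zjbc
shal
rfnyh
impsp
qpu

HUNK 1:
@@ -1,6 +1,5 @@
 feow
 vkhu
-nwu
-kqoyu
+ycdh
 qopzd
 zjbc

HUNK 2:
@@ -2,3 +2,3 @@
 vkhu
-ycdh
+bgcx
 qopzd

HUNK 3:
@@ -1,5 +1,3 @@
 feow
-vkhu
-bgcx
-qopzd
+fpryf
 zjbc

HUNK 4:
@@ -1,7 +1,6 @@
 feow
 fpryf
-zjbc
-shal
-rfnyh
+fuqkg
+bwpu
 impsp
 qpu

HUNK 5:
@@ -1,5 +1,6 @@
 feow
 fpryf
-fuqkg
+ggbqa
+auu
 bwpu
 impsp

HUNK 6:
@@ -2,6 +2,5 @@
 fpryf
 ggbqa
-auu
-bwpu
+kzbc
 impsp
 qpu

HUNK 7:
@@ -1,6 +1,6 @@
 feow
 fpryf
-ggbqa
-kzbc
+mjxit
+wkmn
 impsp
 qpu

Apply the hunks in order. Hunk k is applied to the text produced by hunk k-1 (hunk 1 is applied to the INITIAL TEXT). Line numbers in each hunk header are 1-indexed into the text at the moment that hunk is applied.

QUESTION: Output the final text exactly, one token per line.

Answer: feow
fpryf
mjxit
wkmn
impsp
qpu

Derivation:
Hunk 1: at line 1 remove [nwu,kqoyu] add [ycdh] -> 9 lines: feow vkhu ycdh qopzd zjbc shal rfnyh impsp qpu
Hunk 2: at line 2 remove [ycdh] add [bgcx] -> 9 lines: feow vkhu bgcx qopzd zjbc shal rfnyh impsp qpu
Hunk 3: at line 1 remove [vkhu,bgcx,qopzd] add [fpryf] -> 7 lines: feow fpryf zjbc shal rfnyh impsp qpu
Hunk 4: at line 1 remove [zjbc,shal,rfnyh] add [fuqkg,bwpu] -> 6 lines: feow fpryf fuqkg bwpu impsp qpu
Hunk 5: at line 1 remove [fuqkg] add [ggbqa,auu] -> 7 lines: feow fpryf ggbqa auu bwpu impsp qpu
Hunk 6: at line 2 remove [auu,bwpu] add [kzbc] -> 6 lines: feow fpryf ggbqa kzbc impsp qpu
Hunk 7: at line 1 remove [ggbqa,kzbc] add [mjxit,wkmn] -> 6 lines: feow fpryf mjxit wkmn impsp qpu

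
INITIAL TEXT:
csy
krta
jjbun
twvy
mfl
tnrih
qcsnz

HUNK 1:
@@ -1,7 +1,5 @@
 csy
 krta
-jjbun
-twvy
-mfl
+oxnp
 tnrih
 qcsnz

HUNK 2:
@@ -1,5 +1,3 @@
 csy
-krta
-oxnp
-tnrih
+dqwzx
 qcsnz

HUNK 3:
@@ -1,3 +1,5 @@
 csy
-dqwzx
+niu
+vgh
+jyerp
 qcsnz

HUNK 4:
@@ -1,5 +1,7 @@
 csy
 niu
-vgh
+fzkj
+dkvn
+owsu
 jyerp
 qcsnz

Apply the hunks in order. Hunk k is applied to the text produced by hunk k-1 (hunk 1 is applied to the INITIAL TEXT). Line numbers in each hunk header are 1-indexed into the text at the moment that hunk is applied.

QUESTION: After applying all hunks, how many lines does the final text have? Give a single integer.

Answer: 7

Derivation:
Hunk 1: at line 1 remove [jjbun,twvy,mfl] add [oxnp] -> 5 lines: csy krta oxnp tnrih qcsnz
Hunk 2: at line 1 remove [krta,oxnp,tnrih] add [dqwzx] -> 3 lines: csy dqwzx qcsnz
Hunk 3: at line 1 remove [dqwzx] add [niu,vgh,jyerp] -> 5 lines: csy niu vgh jyerp qcsnz
Hunk 4: at line 1 remove [vgh] add [fzkj,dkvn,owsu] -> 7 lines: csy niu fzkj dkvn owsu jyerp qcsnz
Final line count: 7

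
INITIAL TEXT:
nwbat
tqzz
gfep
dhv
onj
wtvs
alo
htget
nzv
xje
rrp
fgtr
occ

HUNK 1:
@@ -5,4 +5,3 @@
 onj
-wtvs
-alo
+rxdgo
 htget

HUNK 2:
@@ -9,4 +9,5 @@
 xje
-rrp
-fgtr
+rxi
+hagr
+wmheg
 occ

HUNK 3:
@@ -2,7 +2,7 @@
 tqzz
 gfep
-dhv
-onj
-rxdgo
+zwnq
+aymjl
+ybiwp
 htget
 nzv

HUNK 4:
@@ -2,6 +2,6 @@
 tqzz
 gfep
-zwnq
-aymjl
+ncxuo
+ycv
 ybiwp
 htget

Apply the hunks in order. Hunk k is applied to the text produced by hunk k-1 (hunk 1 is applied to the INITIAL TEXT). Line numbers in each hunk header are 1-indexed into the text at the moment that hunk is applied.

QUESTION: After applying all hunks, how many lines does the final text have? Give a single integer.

Hunk 1: at line 5 remove [wtvs,alo] add [rxdgo] -> 12 lines: nwbat tqzz gfep dhv onj rxdgo htget nzv xje rrp fgtr occ
Hunk 2: at line 9 remove [rrp,fgtr] add [rxi,hagr,wmheg] -> 13 lines: nwbat tqzz gfep dhv onj rxdgo htget nzv xje rxi hagr wmheg occ
Hunk 3: at line 2 remove [dhv,onj,rxdgo] add [zwnq,aymjl,ybiwp] -> 13 lines: nwbat tqzz gfep zwnq aymjl ybiwp htget nzv xje rxi hagr wmheg occ
Hunk 4: at line 2 remove [zwnq,aymjl] add [ncxuo,ycv] -> 13 lines: nwbat tqzz gfep ncxuo ycv ybiwp htget nzv xje rxi hagr wmheg occ
Final line count: 13

Answer: 13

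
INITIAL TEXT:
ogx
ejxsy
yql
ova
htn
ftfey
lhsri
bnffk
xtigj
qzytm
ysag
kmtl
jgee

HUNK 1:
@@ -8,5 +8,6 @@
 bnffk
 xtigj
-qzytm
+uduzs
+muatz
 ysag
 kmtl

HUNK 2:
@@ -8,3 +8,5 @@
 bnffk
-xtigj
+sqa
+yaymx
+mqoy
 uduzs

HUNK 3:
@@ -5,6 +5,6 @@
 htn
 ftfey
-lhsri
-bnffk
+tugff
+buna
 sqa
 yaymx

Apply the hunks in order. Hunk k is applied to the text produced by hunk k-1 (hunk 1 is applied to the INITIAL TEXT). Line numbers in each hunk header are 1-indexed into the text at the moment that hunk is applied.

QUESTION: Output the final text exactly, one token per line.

Hunk 1: at line 8 remove [qzytm] add [uduzs,muatz] -> 14 lines: ogx ejxsy yql ova htn ftfey lhsri bnffk xtigj uduzs muatz ysag kmtl jgee
Hunk 2: at line 8 remove [xtigj] add [sqa,yaymx,mqoy] -> 16 lines: ogx ejxsy yql ova htn ftfey lhsri bnffk sqa yaymx mqoy uduzs muatz ysag kmtl jgee
Hunk 3: at line 5 remove [lhsri,bnffk] add [tugff,buna] -> 16 lines: ogx ejxsy yql ova htn ftfey tugff buna sqa yaymx mqoy uduzs muatz ysag kmtl jgee

Answer: ogx
ejxsy
yql
ova
htn
ftfey
tugff
buna
sqa
yaymx
mqoy
uduzs
muatz
ysag
kmtl
jgee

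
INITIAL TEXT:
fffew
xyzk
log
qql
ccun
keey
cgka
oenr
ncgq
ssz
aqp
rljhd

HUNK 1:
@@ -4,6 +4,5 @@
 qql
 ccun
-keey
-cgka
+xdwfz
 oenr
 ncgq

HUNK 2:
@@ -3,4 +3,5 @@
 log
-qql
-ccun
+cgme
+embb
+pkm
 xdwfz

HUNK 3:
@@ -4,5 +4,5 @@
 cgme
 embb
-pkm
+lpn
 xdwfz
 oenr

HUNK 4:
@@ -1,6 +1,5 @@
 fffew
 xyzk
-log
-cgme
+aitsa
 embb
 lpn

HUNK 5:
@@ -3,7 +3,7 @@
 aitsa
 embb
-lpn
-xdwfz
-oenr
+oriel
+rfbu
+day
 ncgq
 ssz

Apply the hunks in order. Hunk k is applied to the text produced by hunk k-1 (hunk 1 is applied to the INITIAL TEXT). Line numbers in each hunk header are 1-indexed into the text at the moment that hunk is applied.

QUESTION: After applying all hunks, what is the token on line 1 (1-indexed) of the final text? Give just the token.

Answer: fffew

Derivation:
Hunk 1: at line 4 remove [keey,cgka] add [xdwfz] -> 11 lines: fffew xyzk log qql ccun xdwfz oenr ncgq ssz aqp rljhd
Hunk 2: at line 3 remove [qql,ccun] add [cgme,embb,pkm] -> 12 lines: fffew xyzk log cgme embb pkm xdwfz oenr ncgq ssz aqp rljhd
Hunk 3: at line 4 remove [pkm] add [lpn] -> 12 lines: fffew xyzk log cgme embb lpn xdwfz oenr ncgq ssz aqp rljhd
Hunk 4: at line 1 remove [log,cgme] add [aitsa] -> 11 lines: fffew xyzk aitsa embb lpn xdwfz oenr ncgq ssz aqp rljhd
Hunk 5: at line 3 remove [lpn,xdwfz,oenr] add [oriel,rfbu,day] -> 11 lines: fffew xyzk aitsa embb oriel rfbu day ncgq ssz aqp rljhd
Final line 1: fffew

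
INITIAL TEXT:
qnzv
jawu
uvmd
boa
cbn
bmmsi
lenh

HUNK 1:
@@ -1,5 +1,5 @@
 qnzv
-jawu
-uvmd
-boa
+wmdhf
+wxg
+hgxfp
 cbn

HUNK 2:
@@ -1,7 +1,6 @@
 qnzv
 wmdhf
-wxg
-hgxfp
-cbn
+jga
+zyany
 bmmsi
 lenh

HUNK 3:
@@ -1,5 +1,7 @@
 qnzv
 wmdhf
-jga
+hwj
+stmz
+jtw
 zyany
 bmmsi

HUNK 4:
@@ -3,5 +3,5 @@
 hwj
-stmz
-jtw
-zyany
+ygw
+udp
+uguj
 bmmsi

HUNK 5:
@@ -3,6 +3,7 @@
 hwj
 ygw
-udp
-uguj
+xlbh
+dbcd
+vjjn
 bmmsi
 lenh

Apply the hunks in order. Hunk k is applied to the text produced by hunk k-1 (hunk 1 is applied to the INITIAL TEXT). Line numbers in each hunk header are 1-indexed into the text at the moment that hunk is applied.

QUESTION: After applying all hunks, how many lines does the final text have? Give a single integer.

Answer: 9

Derivation:
Hunk 1: at line 1 remove [jawu,uvmd,boa] add [wmdhf,wxg,hgxfp] -> 7 lines: qnzv wmdhf wxg hgxfp cbn bmmsi lenh
Hunk 2: at line 1 remove [wxg,hgxfp,cbn] add [jga,zyany] -> 6 lines: qnzv wmdhf jga zyany bmmsi lenh
Hunk 3: at line 1 remove [jga] add [hwj,stmz,jtw] -> 8 lines: qnzv wmdhf hwj stmz jtw zyany bmmsi lenh
Hunk 4: at line 3 remove [stmz,jtw,zyany] add [ygw,udp,uguj] -> 8 lines: qnzv wmdhf hwj ygw udp uguj bmmsi lenh
Hunk 5: at line 3 remove [udp,uguj] add [xlbh,dbcd,vjjn] -> 9 lines: qnzv wmdhf hwj ygw xlbh dbcd vjjn bmmsi lenh
Final line count: 9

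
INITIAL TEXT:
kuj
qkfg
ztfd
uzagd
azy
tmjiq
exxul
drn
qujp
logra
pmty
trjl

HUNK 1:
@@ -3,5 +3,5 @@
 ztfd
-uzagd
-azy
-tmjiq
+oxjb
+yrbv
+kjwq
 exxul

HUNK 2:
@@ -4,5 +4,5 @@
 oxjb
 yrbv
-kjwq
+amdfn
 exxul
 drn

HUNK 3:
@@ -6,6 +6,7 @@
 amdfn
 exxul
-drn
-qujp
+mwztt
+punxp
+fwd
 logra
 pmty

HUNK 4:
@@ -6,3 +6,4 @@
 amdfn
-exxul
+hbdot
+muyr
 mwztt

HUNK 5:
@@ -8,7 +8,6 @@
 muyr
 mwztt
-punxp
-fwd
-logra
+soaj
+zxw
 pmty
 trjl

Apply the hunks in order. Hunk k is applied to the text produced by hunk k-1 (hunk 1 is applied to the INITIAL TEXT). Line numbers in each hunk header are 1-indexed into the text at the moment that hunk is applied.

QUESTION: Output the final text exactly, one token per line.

Answer: kuj
qkfg
ztfd
oxjb
yrbv
amdfn
hbdot
muyr
mwztt
soaj
zxw
pmty
trjl

Derivation:
Hunk 1: at line 3 remove [uzagd,azy,tmjiq] add [oxjb,yrbv,kjwq] -> 12 lines: kuj qkfg ztfd oxjb yrbv kjwq exxul drn qujp logra pmty trjl
Hunk 2: at line 4 remove [kjwq] add [amdfn] -> 12 lines: kuj qkfg ztfd oxjb yrbv amdfn exxul drn qujp logra pmty trjl
Hunk 3: at line 6 remove [drn,qujp] add [mwztt,punxp,fwd] -> 13 lines: kuj qkfg ztfd oxjb yrbv amdfn exxul mwztt punxp fwd logra pmty trjl
Hunk 4: at line 6 remove [exxul] add [hbdot,muyr] -> 14 lines: kuj qkfg ztfd oxjb yrbv amdfn hbdot muyr mwztt punxp fwd logra pmty trjl
Hunk 5: at line 8 remove [punxp,fwd,logra] add [soaj,zxw] -> 13 lines: kuj qkfg ztfd oxjb yrbv amdfn hbdot muyr mwztt soaj zxw pmty trjl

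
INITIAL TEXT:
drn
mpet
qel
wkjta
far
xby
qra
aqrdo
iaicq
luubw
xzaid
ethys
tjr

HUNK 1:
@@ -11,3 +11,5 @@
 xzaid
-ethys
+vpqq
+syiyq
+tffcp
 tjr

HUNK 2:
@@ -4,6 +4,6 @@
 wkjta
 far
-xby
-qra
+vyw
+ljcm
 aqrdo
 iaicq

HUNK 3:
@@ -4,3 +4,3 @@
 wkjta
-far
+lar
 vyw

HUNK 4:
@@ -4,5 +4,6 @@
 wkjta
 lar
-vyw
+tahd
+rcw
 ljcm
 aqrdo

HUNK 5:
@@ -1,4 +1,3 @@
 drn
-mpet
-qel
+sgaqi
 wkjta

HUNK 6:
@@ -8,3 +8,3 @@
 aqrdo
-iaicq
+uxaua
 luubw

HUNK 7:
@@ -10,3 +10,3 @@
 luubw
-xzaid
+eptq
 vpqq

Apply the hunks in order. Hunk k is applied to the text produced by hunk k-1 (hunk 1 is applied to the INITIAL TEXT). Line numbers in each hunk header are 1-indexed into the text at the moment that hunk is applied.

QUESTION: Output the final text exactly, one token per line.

Answer: drn
sgaqi
wkjta
lar
tahd
rcw
ljcm
aqrdo
uxaua
luubw
eptq
vpqq
syiyq
tffcp
tjr

Derivation:
Hunk 1: at line 11 remove [ethys] add [vpqq,syiyq,tffcp] -> 15 lines: drn mpet qel wkjta far xby qra aqrdo iaicq luubw xzaid vpqq syiyq tffcp tjr
Hunk 2: at line 4 remove [xby,qra] add [vyw,ljcm] -> 15 lines: drn mpet qel wkjta far vyw ljcm aqrdo iaicq luubw xzaid vpqq syiyq tffcp tjr
Hunk 3: at line 4 remove [far] add [lar] -> 15 lines: drn mpet qel wkjta lar vyw ljcm aqrdo iaicq luubw xzaid vpqq syiyq tffcp tjr
Hunk 4: at line 4 remove [vyw] add [tahd,rcw] -> 16 lines: drn mpet qel wkjta lar tahd rcw ljcm aqrdo iaicq luubw xzaid vpqq syiyq tffcp tjr
Hunk 5: at line 1 remove [mpet,qel] add [sgaqi] -> 15 lines: drn sgaqi wkjta lar tahd rcw ljcm aqrdo iaicq luubw xzaid vpqq syiyq tffcp tjr
Hunk 6: at line 8 remove [iaicq] add [uxaua] -> 15 lines: drn sgaqi wkjta lar tahd rcw ljcm aqrdo uxaua luubw xzaid vpqq syiyq tffcp tjr
Hunk 7: at line 10 remove [xzaid] add [eptq] -> 15 lines: drn sgaqi wkjta lar tahd rcw ljcm aqrdo uxaua luubw eptq vpqq syiyq tffcp tjr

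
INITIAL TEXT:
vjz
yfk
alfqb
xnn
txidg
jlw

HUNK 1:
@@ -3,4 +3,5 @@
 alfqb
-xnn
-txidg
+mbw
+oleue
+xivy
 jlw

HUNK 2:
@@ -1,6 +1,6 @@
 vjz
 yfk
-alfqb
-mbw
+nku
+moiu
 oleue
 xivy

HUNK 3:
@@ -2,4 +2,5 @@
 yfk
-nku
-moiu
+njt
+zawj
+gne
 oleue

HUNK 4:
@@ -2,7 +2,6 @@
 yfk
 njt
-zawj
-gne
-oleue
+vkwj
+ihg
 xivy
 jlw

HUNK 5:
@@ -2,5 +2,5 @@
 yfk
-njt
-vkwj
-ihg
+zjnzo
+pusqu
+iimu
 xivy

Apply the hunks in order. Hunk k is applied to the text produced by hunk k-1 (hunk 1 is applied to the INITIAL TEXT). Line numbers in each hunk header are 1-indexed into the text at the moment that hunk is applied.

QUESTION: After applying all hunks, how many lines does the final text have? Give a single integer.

Hunk 1: at line 3 remove [xnn,txidg] add [mbw,oleue,xivy] -> 7 lines: vjz yfk alfqb mbw oleue xivy jlw
Hunk 2: at line 1 remove [alfqb,mbw] add [nku,moiu] -> 7 lines: vjz yfk nku moiu oleue xivy jlw
Hunk 3: at line 2 remove [nku,moiu] add [njt,zawj,gne] -> 8 lines: vjz yfk njt zawj gne oleue xivy jlw
Hunk 4: at line 2 remove [zawj,gne,oleue] add [vkwj,ihg] -> 7 lines: vjz yfk njt vkwj ihg xivy jlw
Hunk 5: at line 2 remove [njt,vkwj,ihg] add [zjnzo,pusqu,iimu] -> 7 lines: vjz yfk zjnzo pusqu iimu xivy jlw
Final line count: 7

Answer: 7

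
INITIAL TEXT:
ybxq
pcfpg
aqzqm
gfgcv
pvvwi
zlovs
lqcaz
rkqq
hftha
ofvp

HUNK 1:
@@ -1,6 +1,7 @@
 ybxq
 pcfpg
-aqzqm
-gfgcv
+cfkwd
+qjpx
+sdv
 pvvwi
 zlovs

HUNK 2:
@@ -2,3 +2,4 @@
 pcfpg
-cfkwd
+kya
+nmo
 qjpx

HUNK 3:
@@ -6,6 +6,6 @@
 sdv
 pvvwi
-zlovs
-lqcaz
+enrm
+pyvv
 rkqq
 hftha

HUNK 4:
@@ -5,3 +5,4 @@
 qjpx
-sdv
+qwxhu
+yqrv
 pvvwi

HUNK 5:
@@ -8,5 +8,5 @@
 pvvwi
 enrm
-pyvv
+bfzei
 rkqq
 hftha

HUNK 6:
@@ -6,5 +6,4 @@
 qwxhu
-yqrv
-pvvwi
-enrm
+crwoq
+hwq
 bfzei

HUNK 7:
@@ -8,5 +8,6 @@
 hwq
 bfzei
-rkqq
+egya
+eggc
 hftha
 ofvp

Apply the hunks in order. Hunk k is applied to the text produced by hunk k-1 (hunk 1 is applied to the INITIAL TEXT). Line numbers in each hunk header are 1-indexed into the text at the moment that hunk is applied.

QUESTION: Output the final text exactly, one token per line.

Answer: ybxq
pcfpg
kya
nmo
qjpx
qwxhu
crwoq
hwq
bfzei
egya
eggc
hftha
ofvp

Derivation:
Hunk 1: at line 1 remove [aqzqm,gfgcv] add [cfkwd,qjpx,sdv] -> 11 lines: ybxq pcfpg cfkwd qjpx sdv pvvwi zlovs lqcaz rkqq hftha ofvp
Hunk 2: at line 2 remove [cfkwd] add [kya,nmo] -> 12 lines: ybxq pcfpg kya nmo qjpx sdv pvvwi zlovs lqcaz rkqq hftha ofvp
Hunk 3: at line 6 remove [zlovs,lqcaz] add [enrm,pyvv] -> 12 lines: ybxq pcfpg kya nmo qjpx sdv pvvwi enrm pyvv rkqq hftha ofvp
Hunk 4: at line 5 remove [sdv] add [qwxhu,yqrv] -> 13 lines: ybxq pcfpg kya nmo qjpx qwxhu yqrv pvvwi enrm pyvv rkqq hftha ofvp
Hunk 5: at line 8 remove [pyvv] add [bfzei] -> 13 lines: ybxq pcfpg kya nmo qjpx qwxhu yqrv pvvwi enrm bfzei rkqq hftha ofvp
Hunk 6: at line 6 remove [yqrv,pvvwi,enrm] add [crwoq,hwq] -> 12 lines: ybxq pcfpg kya nmo qjpx qwxhu crwoq hwq bfzei rkqq hftha ofvp
Hunk 7: at line 8 remove [rkqq] add [egya,eggc] -> 13 lines: ybxq pcfpg kya nmo qjpx qwxhu crwoq hwq bfzei egya eggc hftha ofvp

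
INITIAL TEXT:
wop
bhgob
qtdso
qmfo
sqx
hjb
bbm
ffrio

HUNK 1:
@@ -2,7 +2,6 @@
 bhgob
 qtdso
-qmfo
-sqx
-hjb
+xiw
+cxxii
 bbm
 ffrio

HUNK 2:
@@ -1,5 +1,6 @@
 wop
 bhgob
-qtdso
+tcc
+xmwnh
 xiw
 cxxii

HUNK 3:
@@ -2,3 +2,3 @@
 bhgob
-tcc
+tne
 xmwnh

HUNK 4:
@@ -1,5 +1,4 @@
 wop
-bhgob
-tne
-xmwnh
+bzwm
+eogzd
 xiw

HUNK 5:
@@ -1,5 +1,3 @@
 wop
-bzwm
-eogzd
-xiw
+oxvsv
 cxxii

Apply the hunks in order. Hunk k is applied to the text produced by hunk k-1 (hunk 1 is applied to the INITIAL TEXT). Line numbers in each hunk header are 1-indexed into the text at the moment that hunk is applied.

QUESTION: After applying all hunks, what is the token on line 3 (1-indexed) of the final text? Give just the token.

Answer: cxxii

Derivation:
Hunk 1: at line 2 remove [qmfo,sqx,hjb] add [xiw,cxxii] -> 7 lines: wop bhgob qtdso xiw cxxii bbm ffrio
Hunk 2: at line 1 remove [qtdso] add [tcc,xmwnh] -> 8 lines: wop bhgob tcc xmwnh xiw cxxii bbm ffrio
Hunk 3: at line 2 remove [tcc] add [tne] -> 8 lines: wop bhgob tne xmwnh xiw cxxii bbm ffrio
Hunk 4: at line 1 remove [bhgob,tne,xmwnh] add [bzwm,eogzd] -> 7 lines: wop bzwm eogzd xiw cxxii bbm ffrio
Hunk 5: at line 1 remove [bzwm,eogzd,xiw] add [oxvsv] -> 5 lines: wop oxvsv cxxii bbm ffrio
Final line 3: cxxii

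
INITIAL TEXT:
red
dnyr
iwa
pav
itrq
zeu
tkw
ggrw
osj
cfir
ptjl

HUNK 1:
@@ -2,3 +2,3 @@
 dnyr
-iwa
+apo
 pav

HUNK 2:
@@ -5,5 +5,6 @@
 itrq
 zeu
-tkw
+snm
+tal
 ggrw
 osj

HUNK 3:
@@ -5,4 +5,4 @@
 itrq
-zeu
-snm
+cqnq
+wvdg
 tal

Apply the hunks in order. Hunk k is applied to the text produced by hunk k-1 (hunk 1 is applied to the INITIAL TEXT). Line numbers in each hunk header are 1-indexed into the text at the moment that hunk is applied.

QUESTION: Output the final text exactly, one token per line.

Answer: red
dnyr
apo
pav
itrq
cqnq
wvdg
tal
ggrw
osj
cfir
ptjl

Derivation:
Hunk 1: at line 2 remove [iwa] add [apo] -> 11 lines: red dnyr apo pav itrq zeu tkw ggrw osj cfir ptjl
Hunk 2: at line 5 remove [tkw] add [snm,tal] -> 12 lines: red dnyr apo pav itrq zeu snm tal ggrw osj cfir ptjl
Hunk 3: at line 5 remove [zeu,snm] add [cqnq,wvdg] -> 12 lines: red dnyr apo pav itrq cqnq wvdg tal ggrw osj cfir ptjl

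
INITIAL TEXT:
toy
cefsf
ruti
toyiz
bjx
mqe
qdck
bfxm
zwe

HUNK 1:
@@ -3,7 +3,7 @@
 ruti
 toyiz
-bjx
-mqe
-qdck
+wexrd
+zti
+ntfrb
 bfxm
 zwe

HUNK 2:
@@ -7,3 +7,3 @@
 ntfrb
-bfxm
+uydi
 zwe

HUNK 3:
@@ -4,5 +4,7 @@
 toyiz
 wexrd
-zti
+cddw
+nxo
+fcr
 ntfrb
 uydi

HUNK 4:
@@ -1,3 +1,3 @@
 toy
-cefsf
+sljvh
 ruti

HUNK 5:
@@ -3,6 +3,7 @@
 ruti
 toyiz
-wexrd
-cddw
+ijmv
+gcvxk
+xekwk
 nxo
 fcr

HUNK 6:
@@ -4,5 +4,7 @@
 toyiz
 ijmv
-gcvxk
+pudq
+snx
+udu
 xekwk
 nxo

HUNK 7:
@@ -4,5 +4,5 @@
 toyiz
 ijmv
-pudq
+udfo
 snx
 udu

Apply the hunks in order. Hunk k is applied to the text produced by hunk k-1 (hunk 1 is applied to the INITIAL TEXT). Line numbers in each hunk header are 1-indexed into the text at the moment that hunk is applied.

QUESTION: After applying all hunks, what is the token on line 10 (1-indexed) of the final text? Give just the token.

Answer: nxo

Derivation:
Hunk 1: at line 3 remove [bjx,mqe,qdck] add [wexrd,zti,ntfrb] -> 9 lines: toy cefsf ruti toyiz wexrd zti ntfrb bfxm zwe
Hunk 2: at line 7 remove [bfxm] add [uydi] -> 9 lines: toy cefsf ruti toyiz wexrd zti ntfrb uydi zwe
Hunk 3: at line 4 remove [zti] add [cddw,nxo,fcr] -> 11 lines: toy cefsf ruti toyiz wexrd cddw nxo fcr ntfrb uydi zwe
Hunk 4: at line 1 remove [cefsf] add [sljvh] -> 11 lines: toy sljvh ruti toyiz wexrd cddw nxo fcr ntfrb uydi zwe
Hunk 5: at line 3 remove [wexrd,cddw] add [ijmv,gcvxk,xekwk] -> 12 lines: toy sljvh ruti toyiz ijmv gcvxk xekwk nxo fcr ntfrb uydi zwe
Hunk 6: at line 4 remove [gcvxk] add [pudq,snx,udu] -> 14 lines: toy sljvh ruti toyiz ijmv pudq snx udu xekwk nxo fcr ntfrb uydi zwe
Hunk 7: at line 4 remove [pudq] add [udfo] -> 14 lines: toy sljvh ruti toyiz ijmv udfo snx udu xekwk nxo fcr ntfrb uydi zwe
Final line 10: nxo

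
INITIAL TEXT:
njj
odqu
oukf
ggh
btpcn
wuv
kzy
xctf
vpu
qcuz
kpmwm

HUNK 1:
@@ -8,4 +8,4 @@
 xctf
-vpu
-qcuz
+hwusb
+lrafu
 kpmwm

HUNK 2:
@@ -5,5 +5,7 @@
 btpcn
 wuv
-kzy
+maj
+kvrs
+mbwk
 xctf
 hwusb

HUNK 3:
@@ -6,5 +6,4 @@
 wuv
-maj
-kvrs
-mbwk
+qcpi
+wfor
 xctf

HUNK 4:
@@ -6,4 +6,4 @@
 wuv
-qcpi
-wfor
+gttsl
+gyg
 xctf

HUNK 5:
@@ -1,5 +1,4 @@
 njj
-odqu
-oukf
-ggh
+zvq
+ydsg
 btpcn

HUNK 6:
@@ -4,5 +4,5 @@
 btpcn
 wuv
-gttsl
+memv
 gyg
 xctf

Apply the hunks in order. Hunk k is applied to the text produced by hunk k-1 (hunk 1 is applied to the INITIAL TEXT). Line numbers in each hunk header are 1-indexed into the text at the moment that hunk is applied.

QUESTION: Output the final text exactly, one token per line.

Answer: njj
zvq
ydsg
btpcn
wuv
memv
gyg
xctf
hwusb
lrafu
kpmwm

Derivation:
Hunk 1: at line 8 remove [vpu,qcuz] add [hwusb,lrafu] -> 11 lines: njj odqu oukf ggh btpcn wuv kzy xctf hwusb lrafu kpmwm
Hunk 2: at line 5 remove [kzy] add [maj,kvrs,mbwk] -> 13 lines: njj odqu oukf ggh btpcn wuv maj kvrs mbwk xctf hwusb lrafu kpmwm
Hunk 3: at line 6 remove [maj,kvrs,mbwk] add [qcpi,wfor] -> 12 lines: njj odqu oukf ggh btpcn wuv qcpi wfor xctf hwusb lrafu kpmwm
Hunk 4: at line 6 remove [qcpi,wfor] add [gttsl,gyg] -> 12 lines: njj odqu oukf ggh btpcn wuv gttsl gyg xctf hwusb lrafu kpmwm
Hunk 5: at line 1 remove [odqu,oukf,ggh] add [zvq,ydsg] -> 11 lines: njj zvq ydsg btpcn wuv gttsl gyg xctf hwusb lrafu kpmwm
Hunk 6: at line 4 remove [gttsl] add [memv] -> 11 lines: njj zvq ydsg btpcn wuv memv gyg xctf hwusb lrafu kpmwm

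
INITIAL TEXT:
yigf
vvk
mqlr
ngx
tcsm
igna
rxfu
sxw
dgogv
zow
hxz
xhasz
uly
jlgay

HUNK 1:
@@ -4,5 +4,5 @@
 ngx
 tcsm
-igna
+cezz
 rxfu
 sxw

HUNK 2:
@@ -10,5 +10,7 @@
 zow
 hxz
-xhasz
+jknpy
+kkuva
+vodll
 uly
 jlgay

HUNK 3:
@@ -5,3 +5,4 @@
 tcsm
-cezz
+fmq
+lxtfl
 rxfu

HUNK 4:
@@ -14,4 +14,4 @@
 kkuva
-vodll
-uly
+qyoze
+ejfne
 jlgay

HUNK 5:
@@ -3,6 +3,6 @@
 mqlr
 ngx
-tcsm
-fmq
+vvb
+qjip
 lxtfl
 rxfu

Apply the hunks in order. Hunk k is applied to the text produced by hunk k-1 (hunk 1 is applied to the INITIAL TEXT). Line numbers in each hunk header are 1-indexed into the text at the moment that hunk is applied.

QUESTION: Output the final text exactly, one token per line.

Hunk 1: at line 4 remove [igna] add [cezz] -> 14 lines: yigf vvk mqlr ngx tcsm cezz rxfu sxw dgogv zow hxz xhasz uly jlgay
Hunk 2: at line 10 remove [xhasz] add [jknpy,kkuva,vodll] -> 16 lines: yigf vvk mqlr ngx tcsm cezz rxfu sxw dgogv zow hxz jknpy kkuva vodll uly jlgay
Hunk 3: at line 5 remove [cezz] add [fmq,lxtfl] -> 17 lines: yigf vvk mqlr ngx tcsm fmq lxtfl rxfu sxw dgogv zow hxz jknpy kkuva vodll uly jlgay
Hunk 4: at line 14 remove [vodll,uly] add [qyoze,ejfne] -> 17 lines: yigf vvk mqlr ngx tcsm fmq lxtfl rxfu sxw dgogv zow hxz jknpy kkuva qyoze ejfne jlgay
Hunk 5: at line 3 remove [tcsm,fmq] add [vvb,qjip] -> 17 lines: yigf vvk mqlr ngx vvb qjip lxtfl rxfu sxw dgogv zow hxz jknpy kkuva qyoze ejfne jlgay

Answer: yigf
vvk
mqlr
ngx
vvb
qjip
lxtfl
rxfu
sxw
dgogv
zow
hxz
jknpy
kkuva
qyoze
ejfne
jlgay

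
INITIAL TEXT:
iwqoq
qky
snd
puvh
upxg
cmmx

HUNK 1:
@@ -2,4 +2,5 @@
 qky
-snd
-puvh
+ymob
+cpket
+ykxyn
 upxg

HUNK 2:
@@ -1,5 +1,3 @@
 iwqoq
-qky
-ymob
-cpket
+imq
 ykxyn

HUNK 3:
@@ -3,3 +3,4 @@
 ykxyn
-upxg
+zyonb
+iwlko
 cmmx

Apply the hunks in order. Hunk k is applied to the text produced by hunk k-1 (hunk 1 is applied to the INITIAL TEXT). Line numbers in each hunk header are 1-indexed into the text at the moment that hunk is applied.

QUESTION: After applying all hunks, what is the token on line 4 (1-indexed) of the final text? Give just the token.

Hunk 1: at line 2 remove [snd,puvh] add [ymob,cpket,ykxyn] -> 7 lines: iwqoq qky ymob cpket ykxyn upxg cmmx
Hunk 2: at line 1 remove [qky,ymob,cpket] add [imq] -> 5 lines: iwqoq imq ykxyn upxg cmmx
Hunk 3: at line 3 remove [upxg] add [zyonb,iwlko] -> 6 lines: iwqoq imq ykxyn zyonb iwlko cmmx
Final line 4: zyonb

Answer: zyonb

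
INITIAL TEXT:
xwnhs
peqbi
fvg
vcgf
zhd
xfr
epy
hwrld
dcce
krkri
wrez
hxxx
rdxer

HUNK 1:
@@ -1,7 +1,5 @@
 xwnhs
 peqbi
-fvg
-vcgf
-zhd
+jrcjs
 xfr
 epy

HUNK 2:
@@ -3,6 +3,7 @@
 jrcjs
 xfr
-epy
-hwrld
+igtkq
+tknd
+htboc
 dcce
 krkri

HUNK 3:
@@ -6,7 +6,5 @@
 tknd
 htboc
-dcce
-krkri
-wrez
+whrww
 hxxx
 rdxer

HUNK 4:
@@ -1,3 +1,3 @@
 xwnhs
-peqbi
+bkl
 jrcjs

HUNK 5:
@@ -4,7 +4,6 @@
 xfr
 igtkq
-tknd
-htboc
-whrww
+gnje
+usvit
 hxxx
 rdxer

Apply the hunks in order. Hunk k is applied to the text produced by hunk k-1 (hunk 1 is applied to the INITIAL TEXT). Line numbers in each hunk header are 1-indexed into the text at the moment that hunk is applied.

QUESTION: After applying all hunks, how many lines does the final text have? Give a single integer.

Hunk 1: at line 1 remove [fvg,vcgf,zhd] add [jrcjs] -> 11 lines: xwnhs peqbi jrcjs xfr epy hwrld dcce krkri wrez hxxx rdxer
Hunk 2: at line 3 remove [epy,hwrld] add [igtkq,tknd,htboc] -> 12 lines: xwnhs peqbi jrcjs xfr igtkq tknd htboc dcce krkri wrez hxxx rdxer
Hunk 3: at line 6 remove [dcce,krkri,wrez] add [whrww] -> 10 lines: xwnhs peqbi jrcjs xfr igtkq tknd htboc whrww hxxx rdxer
Hunk 4: at line 1 remove [peqbi] add [bkl] -> 10 lines: xwnhs bkl jrcjs xfr igtkq tknd htboc whrww hxxx rdxer
Hunk 5: at line 4 remove [tknd,htboc,whrww] add [gnje,usvit] -> 9 lines: xwnhs bkl jrcjs xfr igtkq gnje usvit hxxx rdxer
Final line count: 9

Answer: 9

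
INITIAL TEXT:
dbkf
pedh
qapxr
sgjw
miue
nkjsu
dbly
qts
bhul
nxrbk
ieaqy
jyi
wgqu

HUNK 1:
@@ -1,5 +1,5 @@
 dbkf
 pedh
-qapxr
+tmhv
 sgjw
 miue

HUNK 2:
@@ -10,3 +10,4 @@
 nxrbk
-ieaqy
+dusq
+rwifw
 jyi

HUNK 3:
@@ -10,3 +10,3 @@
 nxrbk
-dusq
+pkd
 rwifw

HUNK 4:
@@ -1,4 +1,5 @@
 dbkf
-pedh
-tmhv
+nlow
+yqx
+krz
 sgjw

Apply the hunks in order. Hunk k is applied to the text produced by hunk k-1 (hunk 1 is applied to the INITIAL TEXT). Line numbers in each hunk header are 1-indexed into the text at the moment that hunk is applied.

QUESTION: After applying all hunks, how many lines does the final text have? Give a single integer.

Hunk 1: at line 1 remove [qapxr] add [tmhv] -> 13 lines: dbkf pedh tmhv sgjw miue nkjsu dbly qts bhul nxrbk ieaqy jyi wgqu
Hunk 2: at line 10 remove [ieaqy] add [dusq,rwifw] -> 14 lines: dbkf pedh tmhv sgjw miue nkjsu dbly qts bhul nxrbk dusq rwifw jyi wgqu
Hunk 3: at line 10 remove [dusq] add [pkd] -> 14 lines: dbkf pedh tmhv sgjw miue nkjsu dbly qts bhul nxrbk pkd rwifw jyi wgqu
Hunk 4: at line 1 remove [pedh,tmhv] add [nlow,yqx,krz] -> 15 lines: dbkf nlow yqx krz sgjw miue nkjsu dbly qts bhul nxrbk pkd rwifw jyi wgqu
Final line count: 15

Answer: 15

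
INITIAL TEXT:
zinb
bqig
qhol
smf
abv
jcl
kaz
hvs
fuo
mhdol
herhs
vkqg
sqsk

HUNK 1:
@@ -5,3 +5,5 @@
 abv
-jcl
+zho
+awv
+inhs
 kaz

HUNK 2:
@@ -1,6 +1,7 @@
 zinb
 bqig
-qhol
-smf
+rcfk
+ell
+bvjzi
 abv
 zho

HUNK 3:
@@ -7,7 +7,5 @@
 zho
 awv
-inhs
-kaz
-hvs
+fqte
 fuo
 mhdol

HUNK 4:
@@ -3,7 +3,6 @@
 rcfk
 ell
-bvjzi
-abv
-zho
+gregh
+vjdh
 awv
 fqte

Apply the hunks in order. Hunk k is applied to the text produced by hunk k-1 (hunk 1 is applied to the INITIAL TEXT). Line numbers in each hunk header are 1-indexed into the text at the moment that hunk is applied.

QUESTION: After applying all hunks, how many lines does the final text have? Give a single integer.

Answer: 13

Derivation:
Hunk 1: at line 5 remove [jcl] add [zho,awv,inhs] -> 15 lines: zinb bqig qhol smf abv zho awv inhs kaz hvs fuo mhdol herhs vkqg sqsk
Hunk 2: at line 1 remove [qhol,smf] add [rcfk,ell,bvjzi] -> 16 lines: zinb bqig rcfk ell bvjzi abv zho awv inhs kaz hvs fuo mhdol herhs vkqg sqsk
Hunk 3: at line 7 remove [inhs,kaz,hvs] add [fqte] -> 14 lines: zinb bqig rcfk ell bvjzi abv zho awv fqte fuo mhdol herhs vkqg sqsk
Hunk 4: at line 3 remove [bvjzi,abv,zho] add [gregh,vjdh] -> 13 lines: zinb bqig rcfk ell gregh vjdh awv fqte fuo mhdol herhs vkqg sqsk
Final line count: 13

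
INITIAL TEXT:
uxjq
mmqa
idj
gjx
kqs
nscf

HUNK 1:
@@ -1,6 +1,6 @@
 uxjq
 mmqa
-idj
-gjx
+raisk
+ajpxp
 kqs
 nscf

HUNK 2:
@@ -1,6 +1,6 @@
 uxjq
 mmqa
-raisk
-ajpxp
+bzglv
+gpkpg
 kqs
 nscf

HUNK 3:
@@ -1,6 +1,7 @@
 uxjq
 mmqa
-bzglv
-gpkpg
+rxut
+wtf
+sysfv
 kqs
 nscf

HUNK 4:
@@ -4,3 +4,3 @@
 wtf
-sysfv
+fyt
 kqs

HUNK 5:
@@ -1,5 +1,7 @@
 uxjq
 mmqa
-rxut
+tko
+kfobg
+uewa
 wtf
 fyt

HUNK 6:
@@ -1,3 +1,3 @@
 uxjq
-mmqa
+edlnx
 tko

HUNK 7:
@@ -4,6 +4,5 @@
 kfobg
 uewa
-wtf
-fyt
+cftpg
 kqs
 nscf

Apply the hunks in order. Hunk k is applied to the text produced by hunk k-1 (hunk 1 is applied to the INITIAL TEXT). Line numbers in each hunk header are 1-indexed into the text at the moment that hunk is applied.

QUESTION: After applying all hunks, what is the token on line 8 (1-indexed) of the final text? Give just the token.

Hunk 1: at line 1 remove [idj,gjx] add [raisk,ajpxp] -> 6 lines: uxjq mmqa raisk ajpxp kqs nscf
Hunk 2: at line 1 remove [raisk,ajpxp] add [bzglv,gpkpg] -> 6 lines: uxjq mmqa bzglv gpkpg kqs nscf
Hunk 3: at line 1 remove [bzglv,gpkpg] add [rxut,wtf,sysfv] -> 7 lines: uxjq mmqa rxut wtf sysfv kqs nscf
Hunk 4: at line 4 remove [sysfv] add [fyt] -> 7 lines: uxjq mmqa rxut wtf fyt kqs nscf
Hunk 5: at line 1 remove [rxut] add [tko,kfobg,uewa] -> 9 lines: uxjq mmqa tko kfobg uewa wtf fyt kqs nscf
Hunk 6: at line 1 remove [mmqa] add [edlnx] -> 9 lines: uxjq edlnx tko kfobg uewa wtf fyt kqs nscf
Hunk 7: at line 4 remove [wtf,fyt] add [cftpg] -> 8 lines: uxjq edlnx tko kfobg uewa cftpg kqs nscf
Final line 8: nscf

Answer: nscf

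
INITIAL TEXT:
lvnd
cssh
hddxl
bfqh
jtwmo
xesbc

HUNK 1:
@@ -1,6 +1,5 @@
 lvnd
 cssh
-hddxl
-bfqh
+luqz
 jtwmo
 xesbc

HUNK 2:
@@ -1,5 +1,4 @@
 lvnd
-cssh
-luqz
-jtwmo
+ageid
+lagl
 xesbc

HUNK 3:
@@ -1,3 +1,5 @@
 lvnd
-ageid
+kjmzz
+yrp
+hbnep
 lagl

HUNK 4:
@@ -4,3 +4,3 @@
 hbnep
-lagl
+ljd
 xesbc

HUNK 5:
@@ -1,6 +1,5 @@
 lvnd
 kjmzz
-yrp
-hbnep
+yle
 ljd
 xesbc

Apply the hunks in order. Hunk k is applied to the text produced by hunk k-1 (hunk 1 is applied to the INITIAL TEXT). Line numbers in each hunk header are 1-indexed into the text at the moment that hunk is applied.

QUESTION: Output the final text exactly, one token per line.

Hunk 1: at line 1 remove [hddxl,bfqh] add [luqz] -> 5 lines: lvnd cssh luqz jtwmo xesbc
Hunk 2: at line 1 remove [cssh,luqz,jtwmo] add [ageid,lagl] -> 4 lines: lvnd ageid lagl xesbc
Hunk 3: at line 1 remove [ageid] add [kjmzz,yrp,hbnep] -> 6 lines: lvnd kjmzz yrp hbnep lagl xesbc
Hunk 4: at line 4 remove [lagl] add [ljd] -> 6 lines: lvnd kjmzz yrp hbnep ljd xesbc
Hunk 5: at line 1 remove [yrp,hbnep] add [yle] -> 5 lines: lvnd kjmzz yle ljd xesbc

Answer: lvnd
kjmzz
yle
ljd
xesbc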